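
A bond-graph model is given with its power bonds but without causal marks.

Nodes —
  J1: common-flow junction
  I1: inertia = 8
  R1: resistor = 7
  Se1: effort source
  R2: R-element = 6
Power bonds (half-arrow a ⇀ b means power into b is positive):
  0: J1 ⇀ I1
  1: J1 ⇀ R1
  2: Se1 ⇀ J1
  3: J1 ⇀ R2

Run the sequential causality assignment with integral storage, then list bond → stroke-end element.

bond 0 |I1
bond 1 |J1
bond 2 |J1
bond 3 |J1

#2 stroke→J1  (Se1 (Se) sets effort on bond)
#0 stroke→I1  (I1: I, integral causality)
#1 stroke→J1  (1-jn J1 has f-setter on 0)
#3 stroke→J1  (J1: bond 0 brought flow, rest push out)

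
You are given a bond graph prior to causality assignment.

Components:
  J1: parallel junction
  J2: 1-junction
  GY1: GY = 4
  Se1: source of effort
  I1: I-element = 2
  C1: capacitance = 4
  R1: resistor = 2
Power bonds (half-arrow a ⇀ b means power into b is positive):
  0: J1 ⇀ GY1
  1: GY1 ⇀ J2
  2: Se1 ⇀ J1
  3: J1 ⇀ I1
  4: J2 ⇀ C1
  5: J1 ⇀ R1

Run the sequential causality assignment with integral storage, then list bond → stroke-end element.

b2 stroke→J1  (Se1: effort source, stroke at far end)
b0 stroke→GY1  (common-e at J1 fixed by 2)
b3 stroke→I1  (J1: bond 2 brought effort, rest push out)
b5 stroke→R1  (J1: bond 2 brought effort, rest push out)
b1 stroke→GY1  (through GY1, causality inverts; strokes same side of GY1)
b4 stroke→J2  (J2 flow already set via bond 1)

bond 0 |GY1
bond 1 |GY1
bond 2 |J1
bond 3 |I1
bond 4 |J2
bond 5 |R1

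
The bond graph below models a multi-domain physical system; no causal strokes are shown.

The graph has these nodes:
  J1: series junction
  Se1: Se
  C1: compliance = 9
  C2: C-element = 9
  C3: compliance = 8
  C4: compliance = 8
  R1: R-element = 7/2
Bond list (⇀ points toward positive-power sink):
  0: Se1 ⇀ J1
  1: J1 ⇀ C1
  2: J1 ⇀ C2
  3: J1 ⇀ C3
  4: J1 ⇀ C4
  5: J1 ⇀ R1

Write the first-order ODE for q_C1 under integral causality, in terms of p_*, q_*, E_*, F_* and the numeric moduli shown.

dq_C1/dt = 2*E_Se1/7 - 2*q_C1/63 - 2*q_C2/63 - q_C3/28 - q_C4/28

#0 →J1  (source Se1 imposes e)
#1 →J1  (C1 outputs effort q/C1)
#2 →J1  (C2 outputs effort q/C2)
#3 →J1  (C3: C, integral causality)
#4 →J1  (C4 integral (e out))
#5 →R1  (J1 needs exactly one f-in)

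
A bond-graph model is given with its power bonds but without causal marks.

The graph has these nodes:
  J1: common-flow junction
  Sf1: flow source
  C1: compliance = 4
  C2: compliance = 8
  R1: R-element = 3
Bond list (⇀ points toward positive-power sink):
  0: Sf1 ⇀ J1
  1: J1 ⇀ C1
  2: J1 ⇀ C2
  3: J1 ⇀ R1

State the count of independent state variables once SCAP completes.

2  (C1, C2 all integral)

β0 |Sf1  (Sf1 (Sf) sets flow on bond)
β1 |J1  (J1: bond 0 brought flow, rest push out)
β2 |J1  (J1 flow already set via bond 0)
β3 |J1  (J1: bond 0 brought flow, rest push out)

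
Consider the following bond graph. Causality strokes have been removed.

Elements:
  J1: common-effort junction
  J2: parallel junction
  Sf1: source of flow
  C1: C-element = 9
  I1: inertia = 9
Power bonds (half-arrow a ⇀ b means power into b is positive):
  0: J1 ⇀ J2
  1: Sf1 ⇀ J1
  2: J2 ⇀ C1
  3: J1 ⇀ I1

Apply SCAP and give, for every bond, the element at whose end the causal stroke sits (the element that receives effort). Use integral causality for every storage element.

β1 stroke at Sf1  (Sf1 fixes flow; stroke at Sf1)
β2 stroke at J2  (prefer integral on C1)
β0 stroke at J1  (common-e at J2 fixed by 2)
β3 stroke at I1  (0-jn J1 has e-setter on 0)

bond 0 |J1
bond 1 |Sf1
bond 2 |J2
bond 3 |I1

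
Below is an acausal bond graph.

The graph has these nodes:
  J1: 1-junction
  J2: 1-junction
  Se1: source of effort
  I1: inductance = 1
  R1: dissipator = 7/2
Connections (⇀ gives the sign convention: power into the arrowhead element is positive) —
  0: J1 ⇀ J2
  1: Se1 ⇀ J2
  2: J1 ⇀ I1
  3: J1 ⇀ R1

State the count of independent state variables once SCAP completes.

β1 →J2  (source Se1 imposes e)
β0 →J1  (J2 needs exactly one f-in)
β2 →I1  (I1: I, integral causality)
β3 →J1  (J1 flow already set via bond 2)

1  (I1 all integral)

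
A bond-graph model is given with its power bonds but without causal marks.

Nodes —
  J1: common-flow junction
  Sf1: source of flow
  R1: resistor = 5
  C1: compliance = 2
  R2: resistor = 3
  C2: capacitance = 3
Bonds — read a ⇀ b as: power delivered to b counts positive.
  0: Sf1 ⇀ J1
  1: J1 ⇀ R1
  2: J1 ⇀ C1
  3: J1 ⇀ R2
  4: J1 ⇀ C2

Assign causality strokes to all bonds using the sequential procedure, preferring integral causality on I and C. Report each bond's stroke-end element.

b0 stroke→Sf1
b1 stroke→J1
b2 stroke→J1
b3 stroke→J1
b4 stroke→J1

#0 stroke→Sf1  (Sf1 (Sf) sets flow on bond)
#1 stroke→J1  (common-f at J1 fixed by 0)
#2 stroke→J1  (J1: bond 0 brought flow, rest push out)
#3 stroke→J1  (common-f at J1 fixed by 0)
#4 stroke→J1  (J1: bond 0 brought flow, rest push out)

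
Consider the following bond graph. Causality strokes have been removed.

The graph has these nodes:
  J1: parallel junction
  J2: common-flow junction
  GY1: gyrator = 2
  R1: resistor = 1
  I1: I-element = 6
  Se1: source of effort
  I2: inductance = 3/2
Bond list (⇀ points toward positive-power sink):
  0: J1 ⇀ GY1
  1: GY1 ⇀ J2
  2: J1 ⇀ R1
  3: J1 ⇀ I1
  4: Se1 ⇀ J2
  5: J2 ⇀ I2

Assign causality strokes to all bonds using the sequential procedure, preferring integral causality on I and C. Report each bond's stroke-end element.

#4 →J2  (Se1: effort source, stroke at far end)
#3 →I1  (prefer integral on I1)
#5 →I2  (I2: I, integral causality)
#1 →J2  (J2: bond 5 brought flow, rest push out)
#0 →J1  (GY1 both-in/both-out from 1)
#2 →R1  (0-jn J1 has e-setter on 0)

#0 stroke at J1
#1 stroke at J2
#2 stroke at R1
#3 stroke at I1
#4 stroke at J2
#5 stroke at I2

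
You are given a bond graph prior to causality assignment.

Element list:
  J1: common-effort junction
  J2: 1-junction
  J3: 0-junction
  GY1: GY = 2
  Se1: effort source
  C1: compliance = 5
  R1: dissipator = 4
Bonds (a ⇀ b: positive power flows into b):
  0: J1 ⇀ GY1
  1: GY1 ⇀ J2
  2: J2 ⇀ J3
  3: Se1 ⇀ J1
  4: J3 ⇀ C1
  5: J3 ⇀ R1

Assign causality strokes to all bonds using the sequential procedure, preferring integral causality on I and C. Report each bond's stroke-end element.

β0 stroke→GY1
β1 stroke→GY1
β2 stroke→J2
β3 stroke→J1
β4 stroke→J3
β5 stroke→R1

#3 →J1  (source Se1 imposes e)
#0 →GY1  (0-jn J1 has e-setter on 3)
#1 →GY1  (GY1: gyrator matches bond 0)
#2 →J2  (common-f at J2 fixed by 1)
#4 →J3  (C1 outputs effort q/C1)
#5 →R1  (J3: bond 4 brought effort, rest push out)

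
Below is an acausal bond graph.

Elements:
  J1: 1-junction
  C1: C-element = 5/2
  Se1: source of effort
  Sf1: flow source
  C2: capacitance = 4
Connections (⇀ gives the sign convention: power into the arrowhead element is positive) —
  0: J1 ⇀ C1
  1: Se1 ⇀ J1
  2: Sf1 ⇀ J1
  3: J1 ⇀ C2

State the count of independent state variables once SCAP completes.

#1 stroke at J1  (Se1 (Se) sets effort on bond)
#2 stroke at Sf1  (Sf1 (Sf) sets flow on bond)
#0 stroke at J1  (common-f at J1 fixed by 2)
#3 stroke at J1  (1-jn J1 has f-setter on 2)

2  (C1, C2 all integral)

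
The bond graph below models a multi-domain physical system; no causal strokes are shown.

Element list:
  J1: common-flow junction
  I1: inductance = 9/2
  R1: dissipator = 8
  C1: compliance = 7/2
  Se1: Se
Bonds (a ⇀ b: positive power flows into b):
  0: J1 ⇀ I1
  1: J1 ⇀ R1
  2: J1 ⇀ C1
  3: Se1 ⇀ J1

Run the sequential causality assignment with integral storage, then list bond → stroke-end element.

b0 stroke→I1
b1 stroke→J1
b2 stroke→J1
b3 stroke→J1

#3 stroke at J1  (Se1: effort source, stroke at far end)
#0 stroke at I1  (I1: I, integral causality)
#1 stroke at J1  (J1: bond 0 brought flow, rest push out)
#2 stroke at J1  (J1 flow already set via bond 0)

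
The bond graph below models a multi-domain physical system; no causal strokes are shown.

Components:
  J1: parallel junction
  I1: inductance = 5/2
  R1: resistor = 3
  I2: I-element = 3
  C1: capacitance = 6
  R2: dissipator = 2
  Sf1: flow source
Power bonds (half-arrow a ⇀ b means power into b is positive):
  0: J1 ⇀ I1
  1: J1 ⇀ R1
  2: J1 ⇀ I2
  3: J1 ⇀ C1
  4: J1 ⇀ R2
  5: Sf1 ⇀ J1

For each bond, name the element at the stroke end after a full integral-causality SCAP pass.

bond 5 stroke at Sf1  (Sf1 (Sf) sets flow on bond)
bond 0 stroke at I1  (I1 integral (f out))
bond 2 stroke at I2  (I2: I, integral causality)
bond 3 stroke at J1  (prefer integral on C1)
bond 1 stroke at R1  (0-jn J1 has e-setter on 3)
bond 4 stroke at R2  (J1 effort already set via bond 3)

#0 stroke→I1
#1 stroke→R1
#2 stroke→I2
#3 stroke→J1
#4 stroke→R2
#5 stroke→Sf1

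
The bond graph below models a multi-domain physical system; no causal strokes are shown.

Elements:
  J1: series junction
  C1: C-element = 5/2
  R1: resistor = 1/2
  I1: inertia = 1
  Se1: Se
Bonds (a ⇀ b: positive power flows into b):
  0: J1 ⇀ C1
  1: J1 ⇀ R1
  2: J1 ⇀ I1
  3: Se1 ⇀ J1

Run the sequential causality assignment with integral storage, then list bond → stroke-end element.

#3 |J1  (source Se1 imposes e)
#0 |J1  (prefer integral on C1)
#2 |I1  (I1 integral (f out))
#1 |J1  (J1: bond 2 brought flow, rest push out)

bond 0 |J1
bond 1 |J1
bond 2 |I1
bond 3 |J1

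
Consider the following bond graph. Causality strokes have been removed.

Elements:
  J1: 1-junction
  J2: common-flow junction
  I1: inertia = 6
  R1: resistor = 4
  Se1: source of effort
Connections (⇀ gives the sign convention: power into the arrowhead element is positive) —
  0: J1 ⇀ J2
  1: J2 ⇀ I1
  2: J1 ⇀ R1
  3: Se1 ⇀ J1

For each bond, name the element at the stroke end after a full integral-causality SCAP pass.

bond 0 stroke→J2
bond 1 stroke→I1
bond 2 stroke→J1
bond 3 stroke→J1

b3 |J1  (Se1 fixes effort; stroke away)
b1 |I1  (I1 outputs flow p/I1)
b0 |J2  (1-jn J2 has f-setter on 1)
b2 |J1  (J1 flow already set via bond 0)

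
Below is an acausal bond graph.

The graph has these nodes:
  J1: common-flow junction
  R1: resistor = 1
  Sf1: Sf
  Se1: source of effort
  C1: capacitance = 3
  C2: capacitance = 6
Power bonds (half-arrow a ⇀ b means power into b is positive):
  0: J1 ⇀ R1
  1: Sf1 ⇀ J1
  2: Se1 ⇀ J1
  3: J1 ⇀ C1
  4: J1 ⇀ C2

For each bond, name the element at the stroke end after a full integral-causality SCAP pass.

β1 stroke→Sf1  (Sf1 fixes flow; stroke at Sf1)
β2 stroke→J1  (Se1 (Se) sets effort on bond)
β0 stroke→J1  (common-f at J1 fixed by 1)
β3 stroke→J1  (J1 flow already set via bond 1)
β4 stroke→J1  (1-jn J1 has f-setter on 1)

β0 stroke→J1
β1 stroke→Sf1
β2 stroke→J1
β3 stroke→J1
β4 stroke→J1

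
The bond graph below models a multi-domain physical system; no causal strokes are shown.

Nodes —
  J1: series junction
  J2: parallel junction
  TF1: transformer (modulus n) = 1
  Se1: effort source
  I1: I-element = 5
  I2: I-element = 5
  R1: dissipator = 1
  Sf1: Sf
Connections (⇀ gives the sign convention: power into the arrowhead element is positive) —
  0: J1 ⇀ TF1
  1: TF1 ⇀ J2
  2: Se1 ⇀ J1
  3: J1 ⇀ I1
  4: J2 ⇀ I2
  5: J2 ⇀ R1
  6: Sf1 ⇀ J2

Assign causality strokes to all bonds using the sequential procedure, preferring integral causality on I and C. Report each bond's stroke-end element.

#2 |J1  (Se1 fixes effort; stroke away)
#6 |Sf1  (Sf1: flow source, stroke at near end)
#3 |I1  (I1 outputs flow p/I1)
#0 |J1  (1-jn J1 has f-setter on 3)
#1 |TF1  (through TF1, causality passes straight; one stroke at TF1)
#4 |I2  (prefer integral on I2)
#5 |J2  (closing 0-jn rule on J2)

#0 stroke at J1
#1 stroke at TF1
#2 stroke at J1
#3 stroke at I1
#4 stroke at I2
#5 stroke at J2
#6 stroke at Sf1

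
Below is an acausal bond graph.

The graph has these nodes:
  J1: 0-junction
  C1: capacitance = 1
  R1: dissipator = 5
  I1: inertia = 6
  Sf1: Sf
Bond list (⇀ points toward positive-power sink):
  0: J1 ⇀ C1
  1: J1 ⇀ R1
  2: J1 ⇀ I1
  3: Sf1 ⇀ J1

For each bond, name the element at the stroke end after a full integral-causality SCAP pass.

β3 →Sf1  (Sf1: flow source, stroke at near end)
β0 →J1  (prefer integral on C1)
β1 →R1  (J1 effort already set via bond 0)
β2 →I1  (J1: bond 0 brought effort, rest push out)

β0 stroke at J1
β1 stroke at R1
β2 stroke at I1
β3 stroke at Sf1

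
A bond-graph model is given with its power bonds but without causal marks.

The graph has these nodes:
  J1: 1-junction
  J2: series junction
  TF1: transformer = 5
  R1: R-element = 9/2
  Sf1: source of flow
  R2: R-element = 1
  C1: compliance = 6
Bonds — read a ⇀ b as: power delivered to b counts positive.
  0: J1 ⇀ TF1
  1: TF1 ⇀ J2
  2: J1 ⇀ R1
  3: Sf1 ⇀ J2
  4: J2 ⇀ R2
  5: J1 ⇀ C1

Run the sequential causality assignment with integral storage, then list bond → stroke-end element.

β0 stroke→TF1
β1 stroke→J2
β2 stroke→J1
β3 stroke→Sf1
β4 stroke→J2
β5 stroke→J1

β3 →Sf1  (Sf1 (Sf) sets flow on bond)
β1 →J2  (J2: bond 3 brought flow, rest push out)
β4 →J2  (common-f at J2 fixed by 3)
β0 →TF1  (TF TF1: opposite of bond 1)
β2 →J1  (common-f at J1 fixed by 0)
β5 →J1  (1-jn J1 has f-setter on 0)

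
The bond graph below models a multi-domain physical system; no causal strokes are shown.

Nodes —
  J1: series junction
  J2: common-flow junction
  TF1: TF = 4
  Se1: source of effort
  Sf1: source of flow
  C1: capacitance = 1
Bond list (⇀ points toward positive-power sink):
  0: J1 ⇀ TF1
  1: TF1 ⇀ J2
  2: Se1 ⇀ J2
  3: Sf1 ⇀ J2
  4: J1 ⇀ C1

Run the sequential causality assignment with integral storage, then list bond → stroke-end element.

b0 →TF1
b1 →J2
b2 →J2
b3 →Sf1
b4 →J1

b2 stroke at J2  (Se1 fixes effort; stroke away)
b3 stroke at Sf1  (Sf1: flow source, stroke at near end)
b1 stroke at J2  (common-f at J2 fixed by 3)
b0 stroke at TF1  (TF1 one-in-one-out from 1)
b4 stroke at J1  (J1: bond 0 brought flow, rest push out)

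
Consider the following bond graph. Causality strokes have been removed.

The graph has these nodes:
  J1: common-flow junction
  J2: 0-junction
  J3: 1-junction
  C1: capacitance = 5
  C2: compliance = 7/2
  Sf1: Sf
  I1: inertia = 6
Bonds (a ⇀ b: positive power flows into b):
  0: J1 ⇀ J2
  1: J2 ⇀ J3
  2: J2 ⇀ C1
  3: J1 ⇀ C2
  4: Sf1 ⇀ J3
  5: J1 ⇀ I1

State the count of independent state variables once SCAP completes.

3  (C1, C2, I1 all integral)

bond 4 |Sf1  (Sf1 fixes flow; stroke at Sf1)
bond 1 |J3  (J3: bond 4 brought flow, rest push out)
bond 2 |J2  (C1 integral (e out))
bond 0 |J1  (common-e at J2 fixed by 2)
bond 3 |J1  (prefer integral on C2)
bond 5 |I1  (J1: last free bond brings flow in)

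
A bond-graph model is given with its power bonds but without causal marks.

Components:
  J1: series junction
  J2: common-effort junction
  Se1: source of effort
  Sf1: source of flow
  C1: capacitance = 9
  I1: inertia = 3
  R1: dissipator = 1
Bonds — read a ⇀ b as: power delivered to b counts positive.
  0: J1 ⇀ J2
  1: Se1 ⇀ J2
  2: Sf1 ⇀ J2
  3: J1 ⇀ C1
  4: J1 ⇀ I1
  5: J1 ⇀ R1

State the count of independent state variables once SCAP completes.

#1 |J2  (Se1 (Se) sets effort on bond)
#2 |Sf1  (Sf1: flow source, stroke at near end)
#0 |J1  (common-e at J2 fixed by 1)
#3 |J1  (C1 outputs effort q/C1)
#4 |I1  (prefer integral on I1)
#5 |J1  (J1 flow already set via bond 4)

2  (C1, I1 all integral)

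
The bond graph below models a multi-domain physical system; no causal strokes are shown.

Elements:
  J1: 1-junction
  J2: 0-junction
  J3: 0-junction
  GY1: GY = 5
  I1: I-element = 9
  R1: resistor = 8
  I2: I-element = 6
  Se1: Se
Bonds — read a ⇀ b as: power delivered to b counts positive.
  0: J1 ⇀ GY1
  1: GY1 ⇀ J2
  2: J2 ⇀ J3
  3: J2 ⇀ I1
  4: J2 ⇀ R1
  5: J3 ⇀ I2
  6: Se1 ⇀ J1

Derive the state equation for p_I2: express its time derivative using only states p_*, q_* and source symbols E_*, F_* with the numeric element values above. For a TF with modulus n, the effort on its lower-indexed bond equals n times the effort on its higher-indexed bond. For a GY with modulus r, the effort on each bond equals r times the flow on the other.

dp_I2/dt = 8*E_Se1/5 - 8*p_I1/9 - 4*p_I2/3

β6 stroke at J1  (Se1 (Se) sets effort on bond)
β0 stroke at GY1  (J1 needs exactly one f-in)
β1 stroke at GY1  (GY GY1: same side as bond 0)
β3 stroke at I1  (I1 integral (f out))
β5 stroke at I2  (I2 outputs flow p/I2)
β2 stroke at J3  (only one effort-in slot at J3)
β4 stroke at J2  (J2 needs exactly one e-in)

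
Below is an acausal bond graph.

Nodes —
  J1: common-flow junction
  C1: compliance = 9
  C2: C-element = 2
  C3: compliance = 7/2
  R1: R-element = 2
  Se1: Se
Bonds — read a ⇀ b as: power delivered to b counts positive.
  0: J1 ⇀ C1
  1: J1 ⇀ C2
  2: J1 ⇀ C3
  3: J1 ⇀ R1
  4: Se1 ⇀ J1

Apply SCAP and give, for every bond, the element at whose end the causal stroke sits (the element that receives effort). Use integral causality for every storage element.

β0 →J1
β1 →J1
β2 →J1
β3 →R1
β4 →J1

#4 stroke at J1  (Se1: effort source, stroke at far end)
#0 stroke at J1  (C1 integral (e out))
#1 stroke at J1  (C2: C, integral causality)
#2 stroke at J1  (prefer integral on C3)
#3 stroke at R1  (closing 1-jn rule on J1)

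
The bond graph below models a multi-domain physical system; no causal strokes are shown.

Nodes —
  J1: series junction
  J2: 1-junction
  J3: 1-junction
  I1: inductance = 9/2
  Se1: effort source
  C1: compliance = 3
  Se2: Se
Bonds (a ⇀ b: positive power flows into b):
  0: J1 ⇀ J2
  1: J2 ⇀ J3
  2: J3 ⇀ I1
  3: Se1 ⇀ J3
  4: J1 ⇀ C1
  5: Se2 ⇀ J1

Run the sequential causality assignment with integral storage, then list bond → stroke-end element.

#3 →J3  (Se1 fixes effort; stroke away)
#5 →J1  (Se2: effort source, stroke at far end)
#2 →I1  (I1 outputs flow p/I1)
#1 →J3  (common-f at J3 fixed by 2)
#0 →J2  (J2: bond 1 brought flow, rest push out)
#4 →J1  (J1: bond 0 brought flow, rest push out)

#0 →J2
#1 →J3
#2 →I1
#3 →J3
#4 →J1
#5 →J1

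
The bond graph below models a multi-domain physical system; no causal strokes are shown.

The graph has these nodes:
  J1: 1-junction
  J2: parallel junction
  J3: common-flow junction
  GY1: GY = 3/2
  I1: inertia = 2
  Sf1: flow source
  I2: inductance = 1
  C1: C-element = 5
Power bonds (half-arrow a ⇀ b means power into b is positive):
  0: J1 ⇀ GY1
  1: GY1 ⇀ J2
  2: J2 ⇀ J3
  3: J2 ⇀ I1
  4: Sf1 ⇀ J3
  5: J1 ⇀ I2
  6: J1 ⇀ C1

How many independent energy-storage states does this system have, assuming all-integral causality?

β4 stroke→Sf1  (Sf1: flow source, stroke at near end)
β2 stroke→J3  (1-jn J3 has f-setter on 4)
β3 stroke→I1  (prefer integral on I1)
β1 stroke→J2  (J2 needs exactly one e-in)
β0 stroke→J1  (GY1: gyrator matches bond 1)
β5 stroke→I2  (prefer integral on I2)
β6 stroke→J1  (J1 flow already set via bond 5)

3  (C1, I1, I2 all integral)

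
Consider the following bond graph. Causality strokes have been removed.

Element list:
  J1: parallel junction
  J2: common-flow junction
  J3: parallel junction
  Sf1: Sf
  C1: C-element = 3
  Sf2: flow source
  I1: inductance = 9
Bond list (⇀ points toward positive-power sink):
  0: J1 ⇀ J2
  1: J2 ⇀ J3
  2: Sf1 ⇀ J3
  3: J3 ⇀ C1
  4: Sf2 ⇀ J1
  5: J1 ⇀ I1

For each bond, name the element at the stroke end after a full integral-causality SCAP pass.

b2 stroke at Sf1  (Sf1: flow source, stroke at near end)
b4 stroke at Sf2  (Sf2: flow source, stroke at near end)
b3 stroke at J3  (prefer integral on C1)
b1 stroke at J2  (0-jn J3 has e-setter on 3)
b0 stroke at J1  (closing 1-jn rule on J2)
b5 stroke at I1  (J1 effort already set via bond 0)

bond 0 stroke→J1
bond 1 stroke→J2
bond 2 stroke→Sf1
bond 3 stroke→J3
bond 4 stroke→Sf2
bond 5 stroke→I1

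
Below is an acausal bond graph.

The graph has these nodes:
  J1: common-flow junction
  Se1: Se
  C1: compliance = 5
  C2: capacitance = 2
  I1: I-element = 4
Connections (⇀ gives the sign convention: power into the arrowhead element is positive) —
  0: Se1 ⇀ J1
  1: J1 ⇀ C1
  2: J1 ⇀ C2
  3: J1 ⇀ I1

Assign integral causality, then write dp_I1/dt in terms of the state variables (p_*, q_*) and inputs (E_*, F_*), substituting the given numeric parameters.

dp_I1/dt = E_Se1 - q_C1/5 - q_C2/2

b0 |J1  (source Se1 imposes e)
b1 |J1  (C1 integral (e out))
b2 |J1  (C2 outputs effort q/C2)
b3 |I1  (J1 needs exactly one f-in)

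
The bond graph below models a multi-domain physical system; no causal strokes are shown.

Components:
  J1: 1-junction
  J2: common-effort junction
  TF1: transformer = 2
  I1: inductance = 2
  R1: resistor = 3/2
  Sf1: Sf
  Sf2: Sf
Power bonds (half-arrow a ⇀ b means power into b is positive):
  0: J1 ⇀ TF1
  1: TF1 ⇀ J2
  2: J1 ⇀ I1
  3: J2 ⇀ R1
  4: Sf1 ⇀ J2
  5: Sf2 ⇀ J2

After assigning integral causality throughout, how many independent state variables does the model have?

1  (I1 all integral)

β4 stroke→Sf1  (Sf1: flow source, stroke at near end)
β5 stroke→Sf2  (source Sf2 imposes f)
β2 stroke→I1  (prefer integral on I1)
β0 stroke→J1  (common-f at J1 fixed by 2)
β1 stroke→TF1  (TF1: transformer flips bond 0)
β3 stroke→J2  (only one effort-in slot at J2)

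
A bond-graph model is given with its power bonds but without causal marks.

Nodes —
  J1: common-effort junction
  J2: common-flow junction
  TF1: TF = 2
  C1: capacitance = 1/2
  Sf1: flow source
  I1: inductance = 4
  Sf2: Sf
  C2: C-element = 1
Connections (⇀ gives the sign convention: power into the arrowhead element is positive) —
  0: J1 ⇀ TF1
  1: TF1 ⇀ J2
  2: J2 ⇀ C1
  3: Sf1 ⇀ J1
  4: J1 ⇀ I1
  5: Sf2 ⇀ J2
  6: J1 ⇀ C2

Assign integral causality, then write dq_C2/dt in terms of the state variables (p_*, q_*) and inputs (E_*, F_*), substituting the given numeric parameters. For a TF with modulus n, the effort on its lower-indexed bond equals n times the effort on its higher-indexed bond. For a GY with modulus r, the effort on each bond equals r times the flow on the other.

dq_C2/dt = F_Sf1 - F_Sf2/2 - p_I1/4

bond 3 stroke at Sf1  (Sf1 fixes flow; stroke at Sf1)
bond 5 stroke at Sf2  (Sf2 (Sf) sets flow on bond)
bond 1 stroke at J2  (J2 flow already set via bond 5)
bond 2 stroke at J2  (common-f at J2 fixed by 5)
bond 0 stroke at TF1  (TF1 one-in-one-out from 1)
bond 4 stroke at I1  (I1 integral (f out))
bond 6 stroke at J1  (J1: last free bond brings effort in)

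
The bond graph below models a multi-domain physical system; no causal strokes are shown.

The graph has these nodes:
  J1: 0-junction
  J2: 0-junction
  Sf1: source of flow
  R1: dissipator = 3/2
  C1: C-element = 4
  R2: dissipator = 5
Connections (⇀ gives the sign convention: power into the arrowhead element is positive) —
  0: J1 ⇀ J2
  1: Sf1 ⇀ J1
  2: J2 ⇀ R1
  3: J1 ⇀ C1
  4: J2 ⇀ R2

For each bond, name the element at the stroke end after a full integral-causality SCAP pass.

b0 →J2
b1 →Sf1
b2 →R1
b3 →J1
b4 →R2

bond 1 →Sf1  (Sf1: flow source, stroke at near end)
bond 3 →J1  (C1 integral (e out))
bond 0 →J2  (J1 effort already set via bond 3)
bond 2 →R1  (common-e at J2 fixed by 0)
bond 4 →R2  (J2 effort already set via bond 0)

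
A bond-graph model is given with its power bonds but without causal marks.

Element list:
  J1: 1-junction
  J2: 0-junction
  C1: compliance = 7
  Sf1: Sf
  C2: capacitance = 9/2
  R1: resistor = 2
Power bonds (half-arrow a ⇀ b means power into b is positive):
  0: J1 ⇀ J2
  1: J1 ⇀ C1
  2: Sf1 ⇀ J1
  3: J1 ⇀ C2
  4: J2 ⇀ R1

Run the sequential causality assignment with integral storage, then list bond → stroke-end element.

β2 →Sf1  (Sf1 (Sf) sets flow on bond)
β0 →J1  (common-f at J1 fixed by 2)
β1 →J1  (1-jn J1 has f-setter on 2)
β3 →J1  (1-jn J1 has f-setter on 2)
β4 →J2  (J2 needs exactly one e-in)

b0 →J1
b1 →J1
b2 →Sf1
b3 →J1
b4 →J2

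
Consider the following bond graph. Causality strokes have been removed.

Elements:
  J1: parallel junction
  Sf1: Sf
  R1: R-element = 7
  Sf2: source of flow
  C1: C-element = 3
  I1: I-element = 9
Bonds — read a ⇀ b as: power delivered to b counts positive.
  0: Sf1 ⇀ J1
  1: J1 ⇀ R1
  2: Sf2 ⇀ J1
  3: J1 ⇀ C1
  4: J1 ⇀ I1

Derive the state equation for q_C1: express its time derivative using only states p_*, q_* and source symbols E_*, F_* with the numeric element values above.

β0 |Sf1  (Sf1 fixes flow; stroke at Sf1)
β2 |Sf2  (Sf2 fixes flow; stroke at Sf2)
β3 |J1  (C1 integral (e out))
β1 |R1  (0-jn J1 has e-setter on 3)
β4 |I1  (J1 effort already set via bond 3)

dq_C1/dt = F_Sf1 + F_Sf2 - p_I1/9 - q_C1/21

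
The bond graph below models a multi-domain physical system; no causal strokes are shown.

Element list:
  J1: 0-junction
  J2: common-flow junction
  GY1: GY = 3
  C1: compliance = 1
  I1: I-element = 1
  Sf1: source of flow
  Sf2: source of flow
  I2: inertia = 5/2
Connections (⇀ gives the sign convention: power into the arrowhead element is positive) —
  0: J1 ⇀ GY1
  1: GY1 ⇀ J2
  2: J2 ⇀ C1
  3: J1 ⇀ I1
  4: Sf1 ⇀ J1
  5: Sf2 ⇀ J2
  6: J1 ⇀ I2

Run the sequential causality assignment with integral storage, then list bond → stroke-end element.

b0 stroke→J1
b1 stroke→J2
b2 stroke→J2
b3 stroke→I1
b4 stroke→Sf1
b5 stroke→Sf2
b6 stroke→I2

b4 stroke at Sf1  (Sf1: flow source, stroke at near end)
b5 stroke at Sf2  (Sf2 (Sf) sets flow on bond)
b1 stroke at J2  (1-jn J2 has f-setter on 5)
b2 stroke at J2  (1-jn J2 has f-setter on 5)
b0 stroke at J1  (GY GY1: same side as bond 1)
b3 stroke at I1  (0-jn J1 has e-setter on 0)
b6 stroke at I2  (J1: bond 0 brought effort, rest push out)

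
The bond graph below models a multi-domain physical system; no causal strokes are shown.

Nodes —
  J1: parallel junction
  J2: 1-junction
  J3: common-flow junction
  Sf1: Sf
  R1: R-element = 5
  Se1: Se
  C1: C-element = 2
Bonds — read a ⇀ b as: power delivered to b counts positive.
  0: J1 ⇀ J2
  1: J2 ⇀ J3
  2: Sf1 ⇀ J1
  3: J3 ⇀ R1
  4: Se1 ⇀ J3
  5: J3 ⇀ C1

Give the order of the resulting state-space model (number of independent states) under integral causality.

1  (C1 all integral)

bond 2 →Sf1  (Sf1: flow source, stroke at near end)
bond 4 →J3  (Se1: effort source, stroke at far end)
bond 0 →J1  (J1: last free bond brings effort in)
bond 1 →J2  (J2 flow already set via bond 0)
bond 3 →J3  (common-f at J3 fixed by 1)
bond 5 →J3  (J3 flow already set via bond 1)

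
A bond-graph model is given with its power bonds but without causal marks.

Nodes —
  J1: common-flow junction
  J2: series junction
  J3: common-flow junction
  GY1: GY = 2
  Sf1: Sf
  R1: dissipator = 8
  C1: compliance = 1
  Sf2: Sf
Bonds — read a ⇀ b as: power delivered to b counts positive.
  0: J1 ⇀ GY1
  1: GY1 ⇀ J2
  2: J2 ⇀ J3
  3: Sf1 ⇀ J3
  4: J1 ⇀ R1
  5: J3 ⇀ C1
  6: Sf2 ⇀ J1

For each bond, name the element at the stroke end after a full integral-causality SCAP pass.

b0 |J1
b1 |J2
b2 |J3
b3 |Sf1
b4 |J1
b5 |J3
b6 |Sf2

#3 stroke at Sf1  (Sf1 fixes flow; stroke at Sf1)
#6 stroke at Sf2  (Sf2 fixes flow; stroke at Sf2)
#0 stroke at J1  (common-f at J1 fixed by 6)
#4 stroke at J1  (J1: bond 6 brought flow, rest push out)
#2 stroke at J3  (J3 flow already set via bond 3)
#5 stroke at J3  (J3 flow already set via bond 3)
#1 stroke at J2  (GY1 both-in/both-out from 0)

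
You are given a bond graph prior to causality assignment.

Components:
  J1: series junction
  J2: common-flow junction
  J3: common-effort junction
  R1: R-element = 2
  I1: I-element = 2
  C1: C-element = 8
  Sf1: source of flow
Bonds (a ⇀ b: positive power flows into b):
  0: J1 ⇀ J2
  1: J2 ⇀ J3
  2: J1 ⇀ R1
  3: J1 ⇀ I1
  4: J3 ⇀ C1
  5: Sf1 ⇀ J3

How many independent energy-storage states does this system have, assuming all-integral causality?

b5 |Sf1  (Sf1: flow source, stroke at near end)
b3 |I1  (I1 integral (f out))
b0 |J1  (1-jn J1 has f-setter on 3)
b2 |J1  (J1 flow already set via bond 3)
b1 |J2  (J2: bond 0 brought flow, rest push out)
b4 |J3  (J3: last free bond brings effort in)

2  (C1, I1 all integral)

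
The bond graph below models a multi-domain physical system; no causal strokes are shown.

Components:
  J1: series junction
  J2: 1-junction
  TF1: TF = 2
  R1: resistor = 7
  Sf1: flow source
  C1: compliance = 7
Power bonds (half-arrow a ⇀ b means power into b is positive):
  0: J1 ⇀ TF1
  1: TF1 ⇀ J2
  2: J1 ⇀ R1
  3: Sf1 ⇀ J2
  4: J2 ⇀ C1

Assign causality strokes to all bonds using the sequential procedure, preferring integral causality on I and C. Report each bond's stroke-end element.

#0 stroke→TF1
#1 stroke→J2
#2 stroke→J1
#3 stroke→Sf1
#4 stroke→J2

#3 stroke→Sf1  (source Sf1 imposes f)
#1 stroke→J2  (J2: bond 3 brought flow, rest push out)
#4 stroke→J2  (1-jn J2 has f-setter on 3)
#0 stroke→TF1  (TF1: transformer flips bond 1)
#2 stroke→J1  (1-jn J1 has f-setter on 0)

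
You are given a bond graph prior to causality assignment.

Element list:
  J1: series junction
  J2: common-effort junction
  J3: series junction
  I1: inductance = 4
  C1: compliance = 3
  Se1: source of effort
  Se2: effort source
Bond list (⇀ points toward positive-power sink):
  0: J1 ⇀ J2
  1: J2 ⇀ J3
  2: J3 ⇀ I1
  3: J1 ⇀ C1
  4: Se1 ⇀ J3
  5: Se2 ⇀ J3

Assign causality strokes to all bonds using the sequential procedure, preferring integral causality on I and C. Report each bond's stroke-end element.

#4 |J3  (Se1 (Se) sets effort on bond)
#5 |J3  (Se2: effort source, stroke at far end)
#2 |I1  (I1: I, integral causality)
#1 |J3  (J3: bond 2 brought flow, rest push out)
#0 |J2  (only one effort-in slot at J2)
#3 |J1  (1-jn J1 has f-setter on 0)

#0 |J2
#1 |J3
#2 |I1
#3 |J1
#4 |J3
#5 |J3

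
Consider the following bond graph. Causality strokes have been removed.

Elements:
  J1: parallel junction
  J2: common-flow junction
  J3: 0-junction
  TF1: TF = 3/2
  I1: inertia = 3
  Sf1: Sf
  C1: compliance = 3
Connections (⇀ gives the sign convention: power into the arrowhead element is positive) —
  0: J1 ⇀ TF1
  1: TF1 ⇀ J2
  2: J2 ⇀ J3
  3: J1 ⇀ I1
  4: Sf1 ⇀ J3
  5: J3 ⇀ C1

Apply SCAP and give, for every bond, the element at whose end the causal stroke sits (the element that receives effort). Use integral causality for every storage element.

#4 stroke→Sf1  (Sf1 fixes flow; stroke at Sf1)
#3 stroke→I1  (I1 integral (f out))
#0 stroke→J1  (J1 needs exactly one e-in)
#1 stroke→TF1  (through TF1, causality passes straight; one stroke at TF1)
#2 stroke→J2  (1-jn J2 has f-setter on 1)
#5 stroke→J3  (J3: last free bond brings effort in)

#0 →J1
#1 →TF1
#2 →J2
#3 →I1
#4 →Sf1
#5 →J3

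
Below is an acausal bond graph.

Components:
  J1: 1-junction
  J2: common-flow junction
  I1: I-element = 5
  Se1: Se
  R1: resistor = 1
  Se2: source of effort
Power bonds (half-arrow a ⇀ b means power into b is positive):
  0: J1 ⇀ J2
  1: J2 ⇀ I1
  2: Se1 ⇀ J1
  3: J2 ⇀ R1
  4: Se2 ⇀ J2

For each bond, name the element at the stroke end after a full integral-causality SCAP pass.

b0 →J2
b1 →I1
b2 →J1
b3 →J2
b4 →J2

β2 stroke→J1  (Se1 (Se) sets effort on bond)
β4 stroke→J2  (Se2 fixes effort; stroke away)
β0 stroke→J2  (J1: last free bond brings flow in)
β1 stroke→I1  (I1 outputs flow p/I1)
β3 stroke→J2  (J2 flow already set via bond 1)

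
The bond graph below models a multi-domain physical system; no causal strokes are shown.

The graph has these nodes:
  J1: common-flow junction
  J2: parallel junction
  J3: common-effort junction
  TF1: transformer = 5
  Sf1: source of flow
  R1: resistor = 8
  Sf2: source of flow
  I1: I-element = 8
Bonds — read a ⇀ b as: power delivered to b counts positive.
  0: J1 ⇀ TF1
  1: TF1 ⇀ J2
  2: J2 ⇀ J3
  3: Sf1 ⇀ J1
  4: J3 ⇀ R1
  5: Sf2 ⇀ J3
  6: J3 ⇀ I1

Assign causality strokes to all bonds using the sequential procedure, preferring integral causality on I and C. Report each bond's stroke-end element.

#3 →Sf1  (Sf1 (Sf) sets flow on bond)
#5 →Sf2  (Sf2 fixes flow; stroke at Sf2)
#0 →J1  (1-jn J1 has f-setter on 3)
#1 →TF1  (through TF1, causality passes straight; one stroke at TF1)
#2 →J2  (closing 0-jn rule on J2)
#6 →I1  (I1 outputs flow p/I1)
#4 →J3  (J3 needs exactly one e-in)

#0 →J1
#1 →TF1
#2 →J2
#3 →Sf1
#4 →J3
#5 →Sf2
#6 →I1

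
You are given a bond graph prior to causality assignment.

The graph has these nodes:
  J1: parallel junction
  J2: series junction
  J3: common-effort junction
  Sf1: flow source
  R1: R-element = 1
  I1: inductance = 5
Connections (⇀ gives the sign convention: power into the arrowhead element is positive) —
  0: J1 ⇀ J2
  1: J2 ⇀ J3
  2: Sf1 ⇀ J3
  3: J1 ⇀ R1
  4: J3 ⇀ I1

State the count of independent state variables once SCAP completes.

b2 →Sf1  (source Sf1 imposes f)
b4 →I1  (I1: I, integral causality)
b1 →J3  (closing 0-jn rule on J3)
b0 →J2  (J2: bond 1 brought flow, rest push out)
b3 →J1  (closing 0-jn rule on J1)

1  (I1 all integral)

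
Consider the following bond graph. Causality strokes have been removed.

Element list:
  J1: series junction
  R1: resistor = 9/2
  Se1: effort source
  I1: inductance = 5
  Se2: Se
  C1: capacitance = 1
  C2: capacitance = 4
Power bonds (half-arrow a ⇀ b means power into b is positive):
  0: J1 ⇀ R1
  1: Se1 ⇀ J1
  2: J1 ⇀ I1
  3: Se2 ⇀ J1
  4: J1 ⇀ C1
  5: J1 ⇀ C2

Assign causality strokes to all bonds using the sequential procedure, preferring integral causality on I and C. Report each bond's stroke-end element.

#0 stroke→J1
#1 stroke→J1
#2 stroke→I1
#3 stroke→J1
#4 stroke→J1
#5 stroke→J1

bond 1 stroke→J1  (Se1 fixes effort; stroke away)
bond 3 stroke→J1  (Se2 (Se) sets effort on bond)
bond 2 stroke→I1  (prefer integral on I1)
bond 0 stroke→J1  (common-f at J1 fixed by 2)
bond 4 stroke→J1  (J1 flow already set via bond 2)
bond 5 stroke→J1  (1-jn J1 has f-setter on 2)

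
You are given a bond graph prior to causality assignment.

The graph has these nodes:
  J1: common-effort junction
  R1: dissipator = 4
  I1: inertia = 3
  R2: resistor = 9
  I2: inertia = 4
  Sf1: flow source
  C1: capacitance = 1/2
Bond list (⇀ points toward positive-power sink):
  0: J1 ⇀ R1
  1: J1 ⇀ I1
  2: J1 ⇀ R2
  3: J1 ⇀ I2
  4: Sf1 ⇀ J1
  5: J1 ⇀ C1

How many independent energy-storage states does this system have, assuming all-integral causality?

3  (C1, I1, I2 all integral)

b4 →Sf1  (Sf1 fixes flow; stroke at Sf1)
b1 →I1  (I1 integral (f out))
b3 →I2  (I2 integral (f out))
b5 →J1  (C1 integral (e out))
b0 →R1  (J1 effort already set via bond 5)
b2 →R2  (common-e at J1 fixed by 5)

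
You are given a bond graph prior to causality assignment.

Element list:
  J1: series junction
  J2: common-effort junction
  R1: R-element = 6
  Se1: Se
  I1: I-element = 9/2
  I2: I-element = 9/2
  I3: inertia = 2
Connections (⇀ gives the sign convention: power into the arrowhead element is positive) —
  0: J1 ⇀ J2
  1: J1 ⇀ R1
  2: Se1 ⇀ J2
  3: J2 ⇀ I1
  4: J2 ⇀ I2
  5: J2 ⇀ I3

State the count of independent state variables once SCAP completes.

#2 stroke→J2  (Se1: effort source, stroke at far end)
#0 stroke→J1  (common-e at J2 fixed by 2)
#3 stroke→I1  (J2: bond 2 brought effort, rest push out)
#4 stroke→I2  (J2 effort already set via bond 2)
#5 stroke→I3  (0-jn J2 has e-setter on 2)
#1 stroke→R1  (J1 needs exactly one f-in)

3  (I1, I2, I3 all integral)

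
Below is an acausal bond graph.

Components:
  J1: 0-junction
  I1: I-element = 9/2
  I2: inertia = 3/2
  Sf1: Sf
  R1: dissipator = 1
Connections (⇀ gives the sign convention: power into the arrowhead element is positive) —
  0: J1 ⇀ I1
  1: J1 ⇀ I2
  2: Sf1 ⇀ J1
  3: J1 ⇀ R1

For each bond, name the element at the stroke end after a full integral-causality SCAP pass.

β2 |Sf1  (Sf1 fixes flow; stroke at Sf1)
β0 |I1  (I1 integral (f out))
β1 |I2  (prefer integral on I2)
β3 |J1  (J1 needs exactly one e-in)

#0 stroke at I1
#1 stroke at I2
#2 stroke at Sf1
#3 stroke at J1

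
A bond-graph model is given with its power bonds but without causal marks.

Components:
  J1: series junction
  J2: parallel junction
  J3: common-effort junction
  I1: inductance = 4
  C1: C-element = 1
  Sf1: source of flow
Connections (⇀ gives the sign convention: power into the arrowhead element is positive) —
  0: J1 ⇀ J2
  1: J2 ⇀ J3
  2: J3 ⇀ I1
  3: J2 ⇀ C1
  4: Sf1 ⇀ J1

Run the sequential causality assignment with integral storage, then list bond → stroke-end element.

b0 stroke→J1
b1 stroke→J3
b2 stroke→I1
b3 stroke→J2
b4 stroke→Sf1

β4 stroke at Sf1  (source Sf1 imposes f)
β0 stroke at J1  (1-jn J1 has f-setter on 4)
β2 stroke at I1  (prefer integral on I1)
β1 stroke at J3  (J3 needs exactly one e-in)
β3 stroke at J2  (closing 0-jn rule on J2)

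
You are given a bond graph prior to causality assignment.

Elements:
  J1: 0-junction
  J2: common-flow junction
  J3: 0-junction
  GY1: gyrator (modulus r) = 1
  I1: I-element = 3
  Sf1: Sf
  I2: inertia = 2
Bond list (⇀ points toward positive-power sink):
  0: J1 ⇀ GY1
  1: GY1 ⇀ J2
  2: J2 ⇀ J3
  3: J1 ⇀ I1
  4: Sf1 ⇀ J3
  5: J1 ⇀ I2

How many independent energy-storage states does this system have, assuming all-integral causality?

β4 |Sf1  (Sf1 fixes flow; stroke at Sf1)
β2 |J3  (J3: last free bond brings effort in)
β1 |J2  (1-jn J2 has f-setter on 2)
β0 |J1  (through GY1, causality inverts; strokes same side of GY1)
β3 |I1  (J1: bond 0 brought effort, rest push out)
β5 |I2  (common-e at J1 fixed by 0)

2  (I1, I2 all integral)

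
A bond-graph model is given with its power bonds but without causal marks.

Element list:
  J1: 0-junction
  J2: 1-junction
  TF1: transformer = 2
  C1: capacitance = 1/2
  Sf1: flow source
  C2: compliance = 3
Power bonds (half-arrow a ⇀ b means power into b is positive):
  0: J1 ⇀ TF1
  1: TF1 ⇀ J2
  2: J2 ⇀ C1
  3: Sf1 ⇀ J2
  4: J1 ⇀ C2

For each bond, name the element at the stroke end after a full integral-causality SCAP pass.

bond 0 →TF1
bond 1 →J2
bond 2 →J2
bond 3 →Sf1
bond 4 →J1

bond 3 stroke at Sf1  (source Sf1 imposes f)
bond 1 stroke at J2  (J2: bond 3 brought flow, rest push out)
bond 2 stroke at J2  (common-f at J2 fixed by 3)
bond 0 stroke at TF1  (TF1: transformer flips bond 1)
bond 4 stroke at J1  (only one effort-in slot at J1)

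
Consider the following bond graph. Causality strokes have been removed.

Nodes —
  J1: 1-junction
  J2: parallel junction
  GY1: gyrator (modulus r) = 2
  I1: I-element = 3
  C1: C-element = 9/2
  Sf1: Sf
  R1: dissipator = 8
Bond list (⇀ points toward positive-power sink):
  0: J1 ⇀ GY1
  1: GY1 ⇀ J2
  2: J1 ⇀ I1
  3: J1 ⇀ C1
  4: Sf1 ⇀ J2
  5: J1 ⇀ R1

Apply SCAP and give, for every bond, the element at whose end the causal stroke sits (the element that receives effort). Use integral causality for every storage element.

#4 stroke→Sf1  (Sf1 (Sf) sets flow on bond)
#1 stroke→J2  (J2 needs exactly one e-in)
#0 stroke→J1  (GY1: gyrator matches bond 1)
#2 stroke→I1  (I1 outputs flow p/I1)
#3 stroke→J1  (1-jn J1 has f-setter on 2)
#5 stroke→J1  (common-f at J1 fixed by 2)

β0 |J1
β1 |J2
β2 |I1
β3 |J1
β4 |Sf1
β5 |J1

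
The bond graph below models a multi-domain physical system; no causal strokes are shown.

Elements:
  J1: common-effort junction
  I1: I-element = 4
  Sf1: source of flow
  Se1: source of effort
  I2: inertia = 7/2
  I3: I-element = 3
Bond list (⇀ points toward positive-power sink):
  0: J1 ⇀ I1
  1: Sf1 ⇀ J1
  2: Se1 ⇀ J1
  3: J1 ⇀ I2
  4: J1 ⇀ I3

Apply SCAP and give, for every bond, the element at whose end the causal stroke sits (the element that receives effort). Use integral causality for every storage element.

b0 stroke at I1
b1 stroke at Sf1
b2 stroke at J1
b3 stroke at I2
b4 stroke at I3

β1 |Sf1  (Sf1 (Sf) sets flow on bond)
β2 |J1  (Se1: effort source, stroke at far end)
β0 |I1  (common-e at J1 fixed by 2)
β3 |I2  (J1: bond 2 brought effort, rest push out)
β4 |I3  (J1 effort already set via bond 2)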